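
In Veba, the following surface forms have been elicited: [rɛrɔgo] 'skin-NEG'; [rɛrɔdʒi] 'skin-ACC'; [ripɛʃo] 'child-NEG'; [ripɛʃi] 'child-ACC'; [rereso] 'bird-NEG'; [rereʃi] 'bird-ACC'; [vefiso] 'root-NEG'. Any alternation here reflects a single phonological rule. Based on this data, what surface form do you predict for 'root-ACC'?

[vefiʃi]

'bird' shows [s] ~ [ʃ] at the end of the stem ([rereso] vs [rereʃi]).
The stem 'child' ([ripɛʃo], [ripɛʃi]) shows [ʃ] unchanged in both environments, so [ʃ] cannot be basic with [s] derived before the NEG suffix.
The alternation reflects palatalization before a front vowel: /g/ and /s/ become palato-alveolar [dʒ] and [ʃ] before a front vowel. /s/ is underlying.
The one attested form of 'root', [vefiso], shows underlying /vefis/. Applying the same rule before a front vowel gives [vefiʃi].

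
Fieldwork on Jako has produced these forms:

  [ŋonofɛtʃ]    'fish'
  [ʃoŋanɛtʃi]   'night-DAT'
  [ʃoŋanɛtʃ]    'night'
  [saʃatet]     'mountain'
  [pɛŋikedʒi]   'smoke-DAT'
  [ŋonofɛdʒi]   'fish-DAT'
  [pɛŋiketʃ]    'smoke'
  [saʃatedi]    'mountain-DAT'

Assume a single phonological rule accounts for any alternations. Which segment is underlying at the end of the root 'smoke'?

The stem for 'smoke' ends in [tʃ] in [pɛŋiketʃ] but [dʒ] in [pɛŋikedʒi].
But 'night' keeps [tʃ] in both environments ([ʃoŋanɛtʃ], [ʃoŋanɛtʃi]), so there is no rule changing /tʃ/ to [dʒ] before the DAT suffix.
The alternation reflects word-final obstruent devoicing: voiced obstruents become voiceless word-finally. /dʒ/ is underlying.

/dʒ/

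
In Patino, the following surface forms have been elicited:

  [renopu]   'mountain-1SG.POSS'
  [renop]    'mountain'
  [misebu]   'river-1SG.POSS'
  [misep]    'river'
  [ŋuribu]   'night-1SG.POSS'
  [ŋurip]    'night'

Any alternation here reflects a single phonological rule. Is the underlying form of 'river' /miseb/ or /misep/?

/miseb/

The root 'river' surfaces as [misebu] and [misep], with a stem-final [b] ~ [p] alternation.
If /p/ were underlying and a rule turned it into [b] before the 1SG.POSS suffix, 'mountain' would also alternate; but it has [p] in both [renopu] and [renop].
Therefore /b/ is basic and [p] is derived by word-final obstruent devoicing (voiced obstruents become voiceless word-finally).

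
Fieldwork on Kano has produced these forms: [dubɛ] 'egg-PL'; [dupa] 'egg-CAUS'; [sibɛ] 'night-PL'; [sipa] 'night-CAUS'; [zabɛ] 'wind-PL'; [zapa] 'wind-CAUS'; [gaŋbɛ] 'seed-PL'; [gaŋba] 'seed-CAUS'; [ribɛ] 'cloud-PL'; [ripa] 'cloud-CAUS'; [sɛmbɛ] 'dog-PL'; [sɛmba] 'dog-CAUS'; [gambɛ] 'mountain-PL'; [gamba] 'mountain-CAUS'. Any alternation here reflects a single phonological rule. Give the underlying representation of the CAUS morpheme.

The CAUS morpheme has two allomorphs, [-ba] and [-pa].
By contrast the PL suffix keeps its initial [b] throughout — that segment must be underlying.
The CAUS suffix is therefore /-pa/ underlyingly, with post-nasal voicing: voiceless stops become voiced after a nasal.

/-pa/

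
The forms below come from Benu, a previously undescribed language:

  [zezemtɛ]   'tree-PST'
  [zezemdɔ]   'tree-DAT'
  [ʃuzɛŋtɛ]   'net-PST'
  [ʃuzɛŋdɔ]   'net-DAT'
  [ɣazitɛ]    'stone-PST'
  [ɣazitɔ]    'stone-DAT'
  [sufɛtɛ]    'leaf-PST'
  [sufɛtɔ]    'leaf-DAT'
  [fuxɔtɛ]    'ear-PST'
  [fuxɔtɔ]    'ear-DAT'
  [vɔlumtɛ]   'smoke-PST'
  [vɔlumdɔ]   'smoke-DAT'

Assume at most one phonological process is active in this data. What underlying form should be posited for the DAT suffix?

/-dɔ/

The DAT suffix surfaces as [-dɔ] and [-tɔ], depending on the final segment of the stem.
By contrast the PST suffix keeps its initial [t] throughout — that segment must be underlying.
So the underlying form is /-dɔ/, and voiced stops become voiceless after a vowel.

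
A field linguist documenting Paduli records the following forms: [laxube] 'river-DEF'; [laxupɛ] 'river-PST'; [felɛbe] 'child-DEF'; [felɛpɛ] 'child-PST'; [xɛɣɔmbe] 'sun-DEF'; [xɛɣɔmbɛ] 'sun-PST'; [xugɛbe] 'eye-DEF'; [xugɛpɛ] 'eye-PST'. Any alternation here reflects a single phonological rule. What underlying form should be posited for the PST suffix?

The PST morpheme has two allomorphs, [-bɛ] and [-pɛ].
The DEF suffix, which begins with [b], is invariant after every stem; so [b] is not altered by any rule here.
So the underlying form is /-pɛ/, and voiceless stops become voiced after a nasal.

/-pɛ/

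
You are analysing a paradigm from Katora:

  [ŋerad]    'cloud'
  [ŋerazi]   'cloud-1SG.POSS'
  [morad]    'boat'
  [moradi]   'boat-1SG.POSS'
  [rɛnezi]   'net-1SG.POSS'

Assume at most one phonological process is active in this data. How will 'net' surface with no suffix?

'cloud' shows [d] ~ [z] at the end of the stem ([ŋerad] vs [ŋerazi]).
If /d/ were underlying and a rule turned it into [z] before the 1SG.POSS suffix, 'boat' would also alternate; but it has [d] in both [morad] and [moradi].
The alternation reflects word-final hardening: voiced fricatives become stops word-finally. /z/ is underlying.
From [rɛnezi] the stem 'net' is /rɛnez/; word-finally this yields [rɛned].

[rɛned]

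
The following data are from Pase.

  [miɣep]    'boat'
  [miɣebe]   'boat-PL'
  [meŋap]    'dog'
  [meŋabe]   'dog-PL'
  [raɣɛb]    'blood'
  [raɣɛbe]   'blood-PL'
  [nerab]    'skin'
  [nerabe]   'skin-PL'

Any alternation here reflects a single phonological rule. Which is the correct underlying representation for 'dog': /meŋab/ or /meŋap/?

/meŋap/

The root 'dog' surfaces as [meŋap] and [meŋabe], with a stem-final [p] ~ [b] alternation.
Compare 'skin', with invariant [b] in [nerab] and [nerabe]: an analysis with underlying /b/ and a rule producing [p] in isolation would wrongly predict alternation here too.
The underlying segment must be /p/; voiceless stops become voiced between vowels, yielding [b] there.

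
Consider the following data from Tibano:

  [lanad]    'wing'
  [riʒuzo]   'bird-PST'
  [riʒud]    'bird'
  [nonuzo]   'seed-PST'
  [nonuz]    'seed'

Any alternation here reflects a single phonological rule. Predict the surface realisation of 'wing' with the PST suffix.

[lanazo]

The stem for 'bird' ends in [z] in [riʒuzo] but [d] in [riʒud].
Compare 'seed', with invariant [z] in [nonuzo] and [nonuz]: an analysis with underlying /z/ and a rule producing [d] in isolation would wrongly predict alternation here too.
The underlying segment must be /d/; voiced stops become fricatives between vowels, yielding [z] there.
From [lanad] the stem 'wing' is /lanad/; between vowels this yields [lanazo].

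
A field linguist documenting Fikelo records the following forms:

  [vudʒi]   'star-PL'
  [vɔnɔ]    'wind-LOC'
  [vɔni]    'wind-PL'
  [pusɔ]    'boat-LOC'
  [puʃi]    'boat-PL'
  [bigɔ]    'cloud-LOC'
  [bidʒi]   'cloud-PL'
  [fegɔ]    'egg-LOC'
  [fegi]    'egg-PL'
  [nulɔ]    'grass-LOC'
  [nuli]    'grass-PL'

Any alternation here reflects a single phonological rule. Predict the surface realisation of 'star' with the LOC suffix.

The root 'cloud' surfaces as [bigɔ] and [bidʒi], with a stem-final [g] ~ [dʒ] alternation.
If /g/ were underlying and a rule turned it into [dʒ] before the PL suffix, 'egg' would also alternate; but it has [g] in both [fegɔ] and [fegi].
So /dʒ/ is underlying, and a rule of depalatalization — palato-alveolar /dʒ/ and /ʃ/ become [g] and [s] when no front vowel follows — gives [g].
From [vudʒi] the stem 'star' is /vudʒ/; when no front vowel follows this yields [vugɔ].

[vugɔ]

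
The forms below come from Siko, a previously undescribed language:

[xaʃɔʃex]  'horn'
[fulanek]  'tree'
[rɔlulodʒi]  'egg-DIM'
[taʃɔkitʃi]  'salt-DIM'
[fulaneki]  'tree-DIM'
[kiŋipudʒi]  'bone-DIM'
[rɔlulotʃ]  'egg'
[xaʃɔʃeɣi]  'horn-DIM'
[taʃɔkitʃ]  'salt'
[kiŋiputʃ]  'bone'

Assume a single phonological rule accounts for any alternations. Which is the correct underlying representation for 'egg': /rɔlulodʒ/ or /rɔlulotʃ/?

/rɔlulodʒ/

The root 'egg' surfaces as [rɔlulodʒi] and [rɔlulotʃ], with a stem-final [dʒ] ~ [tʃ] alternation.
The stem 'salt' ([taʃɔkitʃi], [taʃɔkitʃ]) shows [tʃ] unchanged in both environments, so [tʃ] cannot be basic with [dʒ] derived before the DIM suffix.
The alternation reflects word-final obstruent devoicing: voiced obstruents become voiceless word-finally. /dʒ/ is underlying.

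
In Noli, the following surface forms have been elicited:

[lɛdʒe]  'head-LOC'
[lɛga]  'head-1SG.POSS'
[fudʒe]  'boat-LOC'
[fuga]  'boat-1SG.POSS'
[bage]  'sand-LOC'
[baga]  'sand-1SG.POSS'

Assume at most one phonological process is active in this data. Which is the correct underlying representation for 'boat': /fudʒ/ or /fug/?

In [fudʒe] and [fuga] the final segment of 'boat' alternates: [dʒ] ~ [g].
If /g/ were underlying and a rule turned it into [dʒ] before the LOC suffix, 'sand' would also alternate; but it has [g] in both [bage] and [baga].
The underlying segment must be /dʒ/; palato-alveolar /dʒ/ becomes [g] when no front vowel follows, yielding [g] there.

/fudʒ/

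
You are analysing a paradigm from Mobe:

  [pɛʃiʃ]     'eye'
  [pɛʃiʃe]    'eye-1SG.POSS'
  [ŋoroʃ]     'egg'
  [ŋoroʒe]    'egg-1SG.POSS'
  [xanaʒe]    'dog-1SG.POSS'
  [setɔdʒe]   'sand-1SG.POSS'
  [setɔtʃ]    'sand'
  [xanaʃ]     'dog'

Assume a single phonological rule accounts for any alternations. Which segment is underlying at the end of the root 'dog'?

/ʒ/

'dog' shows [ʒ] ~ [ʃ] at the end of the stem ([xanaʒe] vs [xanaʃ]).
But 'eye' keeps [ʃ] in both environments ([pɛʃiʃe], [pɛʃiʃ]), so there is no rule changing /ʃ/ to [ʒ] before the 1SG.POSS suffix.
The alternation reflects word-final obstruent devoicing: voiced obstruents become voiceless word-finally. /ʒ/ is underlying.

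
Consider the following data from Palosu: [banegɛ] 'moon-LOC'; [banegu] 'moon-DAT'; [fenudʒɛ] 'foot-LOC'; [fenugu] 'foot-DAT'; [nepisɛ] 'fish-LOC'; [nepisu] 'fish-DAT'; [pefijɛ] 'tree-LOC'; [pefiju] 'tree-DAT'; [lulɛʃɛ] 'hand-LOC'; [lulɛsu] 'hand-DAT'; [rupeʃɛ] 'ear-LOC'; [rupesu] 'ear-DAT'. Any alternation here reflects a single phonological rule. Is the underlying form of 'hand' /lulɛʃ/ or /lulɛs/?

/lulɛʃ/

The root 'hand' surfaces as [lulɛʃɛ] and [lulɛsu], with a stem-final [ʃ] ~ [s] alternation.
The stem 'fish' ([nepisɛ], [nepisu]) shows [s] unchanged in both environments, so [s] cannot be basic with [ʃ] derived before the LOC suffix.
Therefore /ʃ/ is basic and [s] is derived by depalatalization (palato-alveolar /dʒ/ and /ʃ/ become [g] and [s] when no front vowel follows).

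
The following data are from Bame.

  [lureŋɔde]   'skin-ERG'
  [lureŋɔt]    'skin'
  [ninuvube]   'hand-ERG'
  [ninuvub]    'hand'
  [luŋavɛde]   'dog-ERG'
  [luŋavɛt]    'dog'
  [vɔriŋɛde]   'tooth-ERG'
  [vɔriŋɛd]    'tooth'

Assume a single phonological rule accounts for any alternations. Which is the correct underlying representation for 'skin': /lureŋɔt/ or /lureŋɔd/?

In [lureŋɔde] and [lureŋɔt] the final segment of 'skin' alternates: [d] ~ [t].
Compare 'tooth', with invariant [d] in [vɔriŋɛde] and [vɔriŋɛd]: an analysis with underlying /d/ and a rule producing [t] in isolation would wrongly predict alternation here too.
The underlying segment must be /t/; voiceless stops become voiced between vowels, yielding [d] there.

/lureŋɔt/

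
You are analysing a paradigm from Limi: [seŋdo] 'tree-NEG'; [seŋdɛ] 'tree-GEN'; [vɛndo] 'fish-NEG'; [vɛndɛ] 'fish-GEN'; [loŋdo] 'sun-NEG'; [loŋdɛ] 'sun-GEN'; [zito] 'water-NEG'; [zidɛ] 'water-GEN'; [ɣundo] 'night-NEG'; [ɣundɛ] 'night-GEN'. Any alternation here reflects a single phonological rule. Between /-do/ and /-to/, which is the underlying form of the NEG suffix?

The NEG morpheme has two allomorphs, [-do] and [-to].
The GEN suffix, which begins with [d], is invariant after every stem; so [d] is not altered by any rule here.
The NEG suffix is therefore /-to/ underlyingly, with post-nasal voicing: voiceless stops become voiced after a nasal.

/-to/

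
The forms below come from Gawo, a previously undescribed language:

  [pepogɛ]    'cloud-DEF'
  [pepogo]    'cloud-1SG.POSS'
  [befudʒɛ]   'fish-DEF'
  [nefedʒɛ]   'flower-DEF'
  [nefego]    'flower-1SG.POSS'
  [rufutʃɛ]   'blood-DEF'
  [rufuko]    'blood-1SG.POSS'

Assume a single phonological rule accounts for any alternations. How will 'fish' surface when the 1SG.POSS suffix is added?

[befugo]

The stem for 'flower' ends in [dʒ] in [nefedʒɛ] but [g] in [nefego].
But 'cloud' keeps [g] in both environments ([pepogɛ], [pepogo]), so there is no rule changing /g/ to [dʒ] before the DEF suffix.
The alternation reflects depalatalization: palato-alveolar /tʃ/ and /dʒ/ become [k] and [g] when no front vowel follows. /dʒ/ is underlying.
The one attested form of 'fish', [befudʒɛ], shows underlying /befudʒ/. Applying the same rule when no front vowel follows gives [befugo].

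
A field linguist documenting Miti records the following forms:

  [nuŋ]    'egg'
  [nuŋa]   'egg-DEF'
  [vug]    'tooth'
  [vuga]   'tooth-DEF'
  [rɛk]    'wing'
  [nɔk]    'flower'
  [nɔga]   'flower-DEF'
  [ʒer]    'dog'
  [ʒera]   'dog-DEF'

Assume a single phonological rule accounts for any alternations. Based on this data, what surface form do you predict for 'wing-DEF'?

[rɛga]

'flower' shows [k] ~ [g] at the end of the stem ([nɔk] vs [nɔga]).
But 'tooth' keeps [g] in both environments ([vug], [vuga]), so there is no rule changing /g/ to [k] in isolation.
So /k/ is underlying, and a rule of intervocalic voicing — voiceless stops become voiced between vowels — gives [g].
The one attested form of 'wing', [rɛk], shows underlying /rɛk/. Applying the same rule between vowels gives [rɛga].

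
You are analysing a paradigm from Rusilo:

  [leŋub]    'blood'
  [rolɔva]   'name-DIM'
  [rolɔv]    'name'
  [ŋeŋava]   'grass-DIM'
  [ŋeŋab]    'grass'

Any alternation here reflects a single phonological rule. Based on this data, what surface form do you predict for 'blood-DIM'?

The root 'grass' surfaces as [ŋeŋava] and [ŋeŋab], with a stem-final [v] ~ [b] alternation.
Compare 'name', with invariant [v] in [rolɔva] and [rolɔv]: an analysis with underlying /v/ and a rule producing [b] in isolation would wrongly predict alternation here too.
Therefore /b/ is basic and [v] is derived by intervocalic spirantization (voiced stops become fricatives between vowels).
The one attested form of 'blood', [leŋub], shows underlying /leŋub/. Applying the same rule between vowels gives [leŋuva].

[leŋuva]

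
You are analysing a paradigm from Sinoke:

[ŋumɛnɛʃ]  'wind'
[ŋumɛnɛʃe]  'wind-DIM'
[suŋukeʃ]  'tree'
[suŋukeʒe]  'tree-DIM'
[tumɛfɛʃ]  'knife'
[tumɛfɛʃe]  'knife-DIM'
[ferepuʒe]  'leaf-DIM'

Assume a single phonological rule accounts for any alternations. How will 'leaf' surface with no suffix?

The stem for 'tree' ends in [ʃ] in [suŋukeʃ] but [ʒ] in [suŋukeʒe].
Compare 'wind', with invariant [ʃ] in [ŋumɛnɛʃ] and [ŋumɛnɛʃe]: an analysis with underlying /ʃ/ and a rule producing [ʒ] before the DIM suffix would wrongly predict alternation here too.
The alternation reflects word-final obstruent devoicing: voiced obstruents become voiceless word-finally. /ʒ/ is underlying.
From [ferepuʒe] the stem 'leaf' is /ferepuʒ/; word-finally this yields [ferepuʃ].

[ferepuʃ]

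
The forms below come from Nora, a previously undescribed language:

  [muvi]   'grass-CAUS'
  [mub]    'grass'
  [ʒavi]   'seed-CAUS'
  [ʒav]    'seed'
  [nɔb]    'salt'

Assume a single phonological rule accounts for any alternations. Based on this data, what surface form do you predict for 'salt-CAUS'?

[nɔvi]

In [muvi] and [mub] the final segment of 'grass' alternates: [v] ~ [b].
But 'seed' keeps [v] in both environments ([ʒavi], [ʒav]), so there is no rule changing /v/ to [b] in isolation.
So /b/ is underlying, and a rule of intervocalic spirantization — voiced stops become fricatives between vowels — gives [v].
The one attested form of 'salt', [nɔb], shows underlying /nɔb/. Applying the same rule between vowels gives [nɔvi].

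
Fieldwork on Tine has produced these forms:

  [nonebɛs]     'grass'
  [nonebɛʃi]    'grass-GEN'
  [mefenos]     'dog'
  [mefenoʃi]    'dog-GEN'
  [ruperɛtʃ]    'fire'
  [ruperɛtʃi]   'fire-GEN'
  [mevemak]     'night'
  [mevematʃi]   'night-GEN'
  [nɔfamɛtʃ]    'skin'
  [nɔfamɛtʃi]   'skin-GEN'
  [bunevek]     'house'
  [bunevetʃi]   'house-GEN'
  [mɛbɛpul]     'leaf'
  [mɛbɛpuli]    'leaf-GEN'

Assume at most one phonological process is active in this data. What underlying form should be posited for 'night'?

/mevemak/

In [mevemak] and [mevematʃi] the final segment of 'night' alternates: [k] ~ [tʃ].
Compare 'skin', with invariant [tʃ] in [nɔfamɛtʃ] and [nɔfamɛtʃi]: an analysis with underlying /tʃ/ and a rule producing [k] in isolation would wrongly predict alternation here too.
So /k/ is underlying, and a rule of palatalization before a front vowel — /k/ and /s/ become palato-alveolar [tʃ] and [ʃ] before a front vowel — gives [tʃ].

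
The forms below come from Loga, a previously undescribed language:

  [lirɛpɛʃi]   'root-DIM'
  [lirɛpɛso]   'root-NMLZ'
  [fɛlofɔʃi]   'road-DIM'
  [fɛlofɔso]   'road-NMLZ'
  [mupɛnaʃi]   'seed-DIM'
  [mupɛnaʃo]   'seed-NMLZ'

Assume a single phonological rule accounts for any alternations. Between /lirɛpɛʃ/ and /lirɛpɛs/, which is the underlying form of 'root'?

/lirɛpɛs/

The stem for 'root' ends in [ʃ] in [lirɛpɛʃi] but [s] in [lirɛpɛso].
But 'seed' keeps [ʃ] in both environments ([mupɛnaʃi], [mupɛnaʃo]), so there is no rule changing /ʃ/ to [s] before the NMLZ suffix.
The alternation reflects palatalization before a front vowel: /s/ becomes palato-alveolar [ʃ] before a front vowel. /s/ is underlying.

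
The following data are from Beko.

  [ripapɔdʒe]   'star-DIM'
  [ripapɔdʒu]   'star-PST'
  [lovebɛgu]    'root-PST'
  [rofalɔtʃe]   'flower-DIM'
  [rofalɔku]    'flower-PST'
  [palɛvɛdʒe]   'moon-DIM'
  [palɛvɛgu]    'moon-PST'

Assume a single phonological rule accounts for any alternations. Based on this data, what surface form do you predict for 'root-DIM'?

[lovebɛdʒe]

'moon' shows [dʒ] ~ [g] at the end of the stem ([palɛvɛdʒe] vs [palɛvɛgu]).
Compare 'star', with invariant [dʒ] in [ripapɔdʒe] and [ripapɔdʒu]: an analysis with underlying /dʒ/ and a rule producing [g] before the PST suffix would wrongly predict alternation here too.
The underlying segment must be /g/; /k/ and /g/ become palato-alveolar [tʃ] and [dʒ] before a front vowel, yielding [dʒ] there.
From [lovebɛgu] the stem 'root' is /lovebɛg/; before a front vowel this yields [lovebɛdʒe].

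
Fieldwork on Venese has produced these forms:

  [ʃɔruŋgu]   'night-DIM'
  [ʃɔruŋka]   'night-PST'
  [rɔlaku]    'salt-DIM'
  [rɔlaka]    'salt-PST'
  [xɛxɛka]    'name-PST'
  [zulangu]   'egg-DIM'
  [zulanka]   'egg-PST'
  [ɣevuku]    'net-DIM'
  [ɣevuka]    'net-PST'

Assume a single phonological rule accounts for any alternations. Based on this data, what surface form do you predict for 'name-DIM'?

[xɛxɛku]

The DIM morpheme has two allomorphs, [-gu] and [-ku].
The PST suffix, which begins with [k], is invariant after every stem; so [k] is not altered by any rule here.
The DIM suffix is therefore /-gu/ underlyingly, with post-vocalic devoicing: voiced stops become voiceless after a vowel.
After 'name', which ends in a vowel, the suffix surfaces as [-ku], giving [xɛxɛku].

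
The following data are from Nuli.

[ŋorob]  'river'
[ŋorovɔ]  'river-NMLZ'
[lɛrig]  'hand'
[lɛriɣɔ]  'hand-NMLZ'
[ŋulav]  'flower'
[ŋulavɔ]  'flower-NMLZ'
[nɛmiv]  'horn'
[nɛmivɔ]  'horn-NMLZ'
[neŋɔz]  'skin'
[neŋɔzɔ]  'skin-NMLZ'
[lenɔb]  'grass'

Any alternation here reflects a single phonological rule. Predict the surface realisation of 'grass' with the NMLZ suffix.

[lenɔvɔ]

The root 'river' surfaces as [ŋorob] and [ŋorovɔ], with a stem-final [b] ~ [v] alternation.
The stem 'flower' ([ŋulav], [ŋulavɔ]) shows [v] unchanged in both environments, so [v] cannot be basic with [b] derived in isolation.
The underlying segment must be /b/; voiced stops become fricatives between vowels, yielding [v] there.
From [lenɔb] the stem 'grass' is /lenɔb/; between vowels this yields [lenɔvɔ].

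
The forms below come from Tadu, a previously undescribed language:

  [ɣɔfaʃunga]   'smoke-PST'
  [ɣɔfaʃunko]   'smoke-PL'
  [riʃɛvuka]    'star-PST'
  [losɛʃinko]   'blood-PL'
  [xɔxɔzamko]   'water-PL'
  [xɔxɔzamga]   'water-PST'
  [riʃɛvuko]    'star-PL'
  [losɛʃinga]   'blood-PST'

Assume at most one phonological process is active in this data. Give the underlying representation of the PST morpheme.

The PST suffix surfaces as [-ga] and [-ka], depending on the final segment of the stem.
By contrast the PL suffix keeps its initial [k] throughout — that segment must be underlying.
The PST suffix is therefore /-ga/ underlyingly, with post-vocalic devoicing: voiced stops become voiceless after a vowel.

/-ga/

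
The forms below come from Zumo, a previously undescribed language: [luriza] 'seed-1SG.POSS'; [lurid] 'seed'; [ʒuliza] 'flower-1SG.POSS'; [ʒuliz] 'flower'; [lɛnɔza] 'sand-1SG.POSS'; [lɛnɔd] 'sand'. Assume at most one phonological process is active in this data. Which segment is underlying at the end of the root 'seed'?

The stem for 'seed' ends in [z] in [luriza] but [d] in [lurid].
But 'flower' keeps [z] in both environments ([ʒuliza], [ʒuliz]), so there is no rule changing /z/ to [d] in isolation.
So /d/ is underlying, and a rule of intervocalic spirantization — voiced stops become fricatives between vowels — gives [z].

/d/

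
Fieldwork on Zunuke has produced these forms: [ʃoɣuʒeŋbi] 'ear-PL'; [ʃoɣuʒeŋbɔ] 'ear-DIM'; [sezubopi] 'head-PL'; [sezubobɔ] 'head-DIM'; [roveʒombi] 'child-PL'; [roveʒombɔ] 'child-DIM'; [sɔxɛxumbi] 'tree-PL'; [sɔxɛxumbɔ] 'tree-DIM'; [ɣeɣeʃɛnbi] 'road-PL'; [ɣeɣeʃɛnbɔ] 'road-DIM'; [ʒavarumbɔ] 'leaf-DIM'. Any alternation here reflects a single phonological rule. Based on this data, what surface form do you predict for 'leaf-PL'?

The PL suffix surfaces as [-bi] and [-pi], depending on the final segment of the stem.
The DIM suffix, which begins with [b], is invariant after every stem; so [b] is not altered by any rule here.
So the underlying form is /-pi/, and voiceless stops become voiced after a nasal.
After 'leaf', which ends in a nasal, the suffix surfaces as [-bi], giving [ʒavarumbi].

[ʒavarumbi]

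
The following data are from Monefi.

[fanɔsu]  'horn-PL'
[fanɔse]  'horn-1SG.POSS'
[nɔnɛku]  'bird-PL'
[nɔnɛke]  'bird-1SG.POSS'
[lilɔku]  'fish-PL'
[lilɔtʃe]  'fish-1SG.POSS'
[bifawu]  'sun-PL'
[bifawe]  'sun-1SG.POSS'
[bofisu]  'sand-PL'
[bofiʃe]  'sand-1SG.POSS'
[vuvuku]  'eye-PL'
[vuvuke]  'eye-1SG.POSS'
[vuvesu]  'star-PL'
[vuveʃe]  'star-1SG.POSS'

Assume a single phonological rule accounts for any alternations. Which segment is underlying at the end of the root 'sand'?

/ʃ/

In [bofisu] and [bofiʃe] the final segment of 'sand' alternates: [s] ~ [ʃ].
Compare 'horn', with invariant [s] in [fanɔsu] and [fanɔse]: an analysis with underlying /s/ and a rule producing [ʃ] before the 1SG.POSS suffix would wrongly predict alternation here too.
Therefore /ʃ/ is basic and [s] is derived by depalatalization (palato-alveolar /tʃ/ and /ʃ/ become [k] and [s] when no front vowel follows).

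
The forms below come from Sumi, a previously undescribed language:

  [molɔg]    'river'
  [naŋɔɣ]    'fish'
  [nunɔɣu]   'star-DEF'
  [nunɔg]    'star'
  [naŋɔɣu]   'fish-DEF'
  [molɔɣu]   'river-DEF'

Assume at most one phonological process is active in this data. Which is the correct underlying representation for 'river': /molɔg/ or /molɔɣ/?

/molɔg/

The root 'river' surfaces as [molɔɣu] and [molɔg], with a stem-final [ɣ] ~ [g] alternation.
Compare 'fish', with invariant [ɣ] in [naŋɔɣu] and [naŋɔɣ]: an analysis with underlying /ɣ/ and a rule producing [g] in isolation would wrongly predict alternation here too.
So /g/ is underlying, and a rule of intervocalic spirantization — voiced stops become fricatives between vowels — gives [ɣ].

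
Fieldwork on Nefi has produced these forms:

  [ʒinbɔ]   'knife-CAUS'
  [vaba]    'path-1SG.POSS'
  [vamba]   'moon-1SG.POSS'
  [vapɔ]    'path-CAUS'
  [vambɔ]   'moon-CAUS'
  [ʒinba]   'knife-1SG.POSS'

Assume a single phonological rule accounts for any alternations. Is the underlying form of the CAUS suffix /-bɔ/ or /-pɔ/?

/-pɔ/

The CAUS suffix surfaces as [-bɔ] and [-pɔ], depending on the final segment of the stem.
By contrast the 1SG.POSS suffix keeps its initial [b] throughout — that segment must be underlying.
So the underlying form is /-pɔ/, and voiceless stops become voiced after a nasal.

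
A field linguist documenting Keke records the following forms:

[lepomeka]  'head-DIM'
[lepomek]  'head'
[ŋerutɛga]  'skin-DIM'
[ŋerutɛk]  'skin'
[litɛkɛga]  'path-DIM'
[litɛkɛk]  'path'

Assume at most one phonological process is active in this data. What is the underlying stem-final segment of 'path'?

'path' shows [g] ~ [k] at the end of the stem ([litɛkɛga] vs [litɛkɛk]).
The stem 'head' ([lepomeka], [lepomek]) shows [k] unchanged in both environments, so [k] cannot be basic with [g] derived before the DIM suffix.
So /g/ is underlying, and a rule of word-final obstruent devoicing — voiced obstruents become voiceless word-finally — gives [k].

/g/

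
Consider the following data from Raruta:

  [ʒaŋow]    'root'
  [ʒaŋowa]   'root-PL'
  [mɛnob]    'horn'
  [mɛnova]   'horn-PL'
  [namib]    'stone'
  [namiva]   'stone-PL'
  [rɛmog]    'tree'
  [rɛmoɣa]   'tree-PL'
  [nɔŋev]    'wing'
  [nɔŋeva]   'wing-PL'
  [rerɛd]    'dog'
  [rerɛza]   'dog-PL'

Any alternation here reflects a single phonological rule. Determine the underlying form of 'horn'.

The root 'horn' surfaces as [mɛnob] and [mɛnova], with a stem-final [b] ~ [v] alternation.
But 'wing' keeps [v] in both environments ([nɔŋev], [nɔŋeva]), so there is no rule changing /v/ to [b] in isolation.
Therefore /b/ is basic and [v] is derived by intervocalic spirantization (voiced stops become fricatives between vowels).

/mɛnob/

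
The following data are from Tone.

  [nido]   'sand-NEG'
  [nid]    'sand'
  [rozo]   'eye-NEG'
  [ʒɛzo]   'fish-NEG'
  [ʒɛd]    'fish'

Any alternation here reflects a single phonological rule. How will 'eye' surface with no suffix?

In [ʒɛzo] and [ʒɛd] the final segment of 'fish' alternates: [z] ~ [d].
Compare 'sand', with invariant [d] in [nido] and [nid]: an analysis with underlying /d/ and a rule producing [z] before the NEG suffix would wrongly predict alternation here too.
The alternation reflects word-final hardening: voiced fricatives become stops word-finally. /z/ is underlying.
The one attested form of 'eye', [rozo], shows underlying /roz/. Applying the same rule word-finally gives [rod].

[rod]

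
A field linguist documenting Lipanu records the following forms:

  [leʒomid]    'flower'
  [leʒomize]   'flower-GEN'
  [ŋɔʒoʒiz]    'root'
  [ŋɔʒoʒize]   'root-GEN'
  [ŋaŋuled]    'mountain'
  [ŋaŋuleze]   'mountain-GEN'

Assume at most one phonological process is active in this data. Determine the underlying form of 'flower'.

/leʒomid/

The stem for 'flower' ends in [d] in [leʒomid] but [z] in [leʒomize].
But 'root' keeps [z] in both environments ([ŋɔʒoʒiz], [ŋɔʒoʒize]), so there is no rule changing /z/ to [d] in isolation.
Therefore /d/ is basic and [z] is derived by intervocalic spirantization (voiced stops become fricatives between vowels).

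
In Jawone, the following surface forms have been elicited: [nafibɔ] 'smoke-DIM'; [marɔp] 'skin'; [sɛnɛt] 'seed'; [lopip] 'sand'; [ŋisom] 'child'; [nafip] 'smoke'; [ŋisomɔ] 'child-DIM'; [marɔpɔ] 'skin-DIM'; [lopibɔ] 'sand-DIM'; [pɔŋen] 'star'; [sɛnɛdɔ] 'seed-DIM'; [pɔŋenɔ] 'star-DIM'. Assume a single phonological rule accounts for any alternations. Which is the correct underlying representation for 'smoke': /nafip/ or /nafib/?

The root 'smoke' surfaces as [nafibɔ] and [nafip], with a stem-final [b] ~ [p] alternation.
Compare 'skin', with invariant [p] in [marɔpɔ] and [marɔp]: an analysis with underlying /p/ and a rule producing [b] before the DIM suffix would wrongly predict alternation here too.
The underlying segment must be /b/; voiced obstruents become voiceless word-finally, yielding [p] there.

/nafib/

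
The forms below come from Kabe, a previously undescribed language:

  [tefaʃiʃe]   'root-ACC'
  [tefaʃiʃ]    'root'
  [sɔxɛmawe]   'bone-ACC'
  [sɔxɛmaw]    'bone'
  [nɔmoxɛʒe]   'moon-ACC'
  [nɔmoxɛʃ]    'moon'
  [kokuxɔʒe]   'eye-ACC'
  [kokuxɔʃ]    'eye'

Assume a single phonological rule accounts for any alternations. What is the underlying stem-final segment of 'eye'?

The stem for 'eye' ends in [ʒ] in [kokuxɔʒe] but [ʃ] in [kokuxɔʃ].
If /ʃ/ were underlying and a rule turned it into [ʒ] before the ACC suffix, 'root' would also alternate; but it has [ʃ] in both [tefaʃiʃe] and [tefaʃiʃ].
The underlying segment must be /ʒ/; voiced obstruents become voiceless word-finally, yielding [ʃ] there.

/ʒ/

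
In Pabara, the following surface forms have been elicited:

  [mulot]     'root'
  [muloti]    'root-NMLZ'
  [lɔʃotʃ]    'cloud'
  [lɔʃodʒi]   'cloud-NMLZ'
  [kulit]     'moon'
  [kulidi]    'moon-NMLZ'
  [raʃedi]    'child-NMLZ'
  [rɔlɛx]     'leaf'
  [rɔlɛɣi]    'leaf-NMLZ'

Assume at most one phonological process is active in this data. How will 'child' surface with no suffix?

[raʃet]

The stem for 'moon' ends in [t] in [kulit] but [d] in [kulidi].
The stem 'root' ([mulot], [muloti]) shows [t] unchanged in both environments, so [t] cannot be basic with [d] derived before the NMLZ suffix.
The alternation reflects word-final obstruent devoicing: voiced obstruents become voiceless word-finally. /d/ is underlying.
The one attested form of 'child', [raʃedi], shows underlying /raʃed/. Applying the same rule word-finally gives [raʃet].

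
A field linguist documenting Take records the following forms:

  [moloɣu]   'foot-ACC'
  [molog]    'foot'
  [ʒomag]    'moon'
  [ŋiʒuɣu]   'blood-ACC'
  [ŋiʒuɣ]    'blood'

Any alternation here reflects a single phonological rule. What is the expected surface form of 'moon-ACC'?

In [moloɣu] and [molog] the final segment of 'foot' alternates: [ɣ] ~ [g].
If /ɣ/ were underlying and a rule turned it into [g] in isolation, 'blood' would also alternate; but it has [ɣ] in both [ŋiʒuɣu] and [ŋiʒuɣ].
The underlying segment must be /g/; voiced stops become fricatives between vowels, yielding [ɣ] there.
The one attested form of 'moon', [ʒomag], shows underlying /ʒomag/. Applying the same rule between vowels gives [ʒomaɣu].

[ʒomaɣu]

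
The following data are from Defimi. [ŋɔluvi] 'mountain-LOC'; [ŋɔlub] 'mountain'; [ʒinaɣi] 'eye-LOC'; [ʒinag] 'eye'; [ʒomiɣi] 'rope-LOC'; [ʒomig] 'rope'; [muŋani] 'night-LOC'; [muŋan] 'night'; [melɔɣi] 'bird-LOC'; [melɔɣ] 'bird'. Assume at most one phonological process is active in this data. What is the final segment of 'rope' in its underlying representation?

'rope' shows [ɣ] ~ [g] at the end of the stem ([ʒomiɣi] vs [ʒomig]).
If /ɣ/ were underlying and a rule turned it into [g] in isolation, 'bird' would also alternate; but it has [ɣ] in both [melɔɣi] and [melɔɣ].
The alternation reflects intervocalic spirantization: voiced stops become fricatives between vowels. /g/ is underlying.

/g/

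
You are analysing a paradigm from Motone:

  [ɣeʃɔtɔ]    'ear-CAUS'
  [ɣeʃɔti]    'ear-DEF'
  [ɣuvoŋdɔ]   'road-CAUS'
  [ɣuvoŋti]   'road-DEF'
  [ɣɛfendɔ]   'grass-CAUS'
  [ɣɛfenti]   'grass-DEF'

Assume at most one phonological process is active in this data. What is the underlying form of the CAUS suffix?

The CAUS suffix surfaces as [-dɔ] and [-tɔ], depending on the final segment of the stem.
The DEF suffix, which begins with [t], is invariant after every stem; so [t] is not altered by any rule here.
The CAUS suffix is therefore /-dɔ/ underlyingly, with post-vocalic devoicing: voiced stops become voiceless after a vowel.

/-dɔ/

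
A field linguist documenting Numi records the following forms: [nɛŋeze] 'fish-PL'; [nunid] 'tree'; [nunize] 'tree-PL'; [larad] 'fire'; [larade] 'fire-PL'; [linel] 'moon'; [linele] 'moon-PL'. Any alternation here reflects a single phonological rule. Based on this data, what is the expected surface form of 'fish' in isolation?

[nɛŋed]

In [nunid] and [nunize] the final segment of 'tree' alternates: [d] ~ [z].
But 'fire' keeps [d] in both environments ([larad], [larade]), so there is no rule changing /d/ to [z] before the PL suffix.
The underlying segment must be /z/; voiced fricatives become stops word-finally, yielding [d] there.
The one attested form of 'fish', [nɛŋeze], shows underlying /nɛŋez/. Applying the same rule word-finally gives [nɛŋed].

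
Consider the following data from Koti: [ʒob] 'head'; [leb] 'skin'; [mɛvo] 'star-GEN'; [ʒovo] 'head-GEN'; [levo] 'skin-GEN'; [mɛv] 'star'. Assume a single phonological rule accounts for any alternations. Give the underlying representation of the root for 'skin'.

'skin' shows [v] ~ [b] at the end of the stem ([levo] vs [leb]).
Compare 'star', with invariant [v] in [mɛvo] and [mɛv]: an analysis with underlying /v/ and a rule producing [b] in isolation would wrongly predict alternation here too.
Therefore /b/ is basic and [v] is derived by intervocalic spirantization (voiced stops become fricatives between vowels).

/leb/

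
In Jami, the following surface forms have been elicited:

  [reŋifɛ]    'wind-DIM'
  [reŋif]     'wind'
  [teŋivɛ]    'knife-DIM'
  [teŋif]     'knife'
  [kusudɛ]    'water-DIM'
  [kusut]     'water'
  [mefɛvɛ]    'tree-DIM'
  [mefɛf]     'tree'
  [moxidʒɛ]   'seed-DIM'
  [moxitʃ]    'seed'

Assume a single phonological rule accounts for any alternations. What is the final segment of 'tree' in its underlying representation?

The stem for 'tree' ends in [v] in [mefɛvɛ] but [f] in [mefɛf].
If /f/ were underlying and a rule turned it into [v] before the DIM suffix, 'wind' would also alternate; but it has [f] in both [reŋifɛ] and [reŋif].
The alternation reflects word-final obstruent devoicing: voiced obstruents become voiceless word-finally. /v/ is underlying.

/v/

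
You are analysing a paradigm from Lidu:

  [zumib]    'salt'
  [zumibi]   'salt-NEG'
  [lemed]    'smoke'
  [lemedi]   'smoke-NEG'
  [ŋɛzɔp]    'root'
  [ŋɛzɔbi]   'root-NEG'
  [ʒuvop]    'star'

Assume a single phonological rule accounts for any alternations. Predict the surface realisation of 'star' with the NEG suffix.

'root' shows [p] ~ [b] at the end of the stem ([ŋɛzɔp] vs [ŋɛzɔbi]).
The stem 'salt' ([zumib], [zumibi]) shows [b] unchanged in both environments, so [b] cannot be basic with [p] derived in isolation.
The alternation reflects intervocalic voicing: voiceless stops become voiced between vowels. /p/ is underlying.
The one attested form of 'star', [ʒuvop], shows underlying /ʒuvop/. Applying the same rule between vowels gives [ʒuvobi].

[ʒuvobi]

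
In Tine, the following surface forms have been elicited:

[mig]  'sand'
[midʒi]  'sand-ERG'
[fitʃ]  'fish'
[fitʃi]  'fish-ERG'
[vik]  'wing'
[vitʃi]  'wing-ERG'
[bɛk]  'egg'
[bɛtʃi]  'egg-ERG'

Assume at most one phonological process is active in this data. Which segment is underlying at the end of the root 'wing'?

/k/

'wing' shows [k] ~ [tʃ] at the end of the stem ([vik] vs [vitʃi]).
The stem 'fish' ([fitʃ], [fitʃi]) shows [tʃ] unchanged in both environments, so [tʃ] cannot be basic with [k] derived in isolation.
Therefore /k/ is basic and [tʃ] is derived by palatalization before a front vowel (/k/ and /g/ become palato-alveolar [tʃ] and [dʒ] before a front vowel).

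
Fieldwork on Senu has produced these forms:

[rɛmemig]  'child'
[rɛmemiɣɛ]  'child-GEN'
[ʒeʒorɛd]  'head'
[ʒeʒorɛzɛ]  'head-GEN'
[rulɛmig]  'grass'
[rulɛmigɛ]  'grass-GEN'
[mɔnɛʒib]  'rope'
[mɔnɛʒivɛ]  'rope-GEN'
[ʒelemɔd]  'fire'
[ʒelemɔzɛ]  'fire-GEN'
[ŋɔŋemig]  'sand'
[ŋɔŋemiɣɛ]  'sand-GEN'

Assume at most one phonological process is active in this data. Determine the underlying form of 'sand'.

The root 'sand' surfaces as [ŋɔŋemig] and [ŋɔŋemiɣɛ], with a stem-final [g] ~ [ɣ] alternation.
If /g/ were underlying and a rule turned it into [ɣ] before the GEN suffix, 'grass' would also alternate; but it has [g] in both [rulɛmig] and [rulɛmigɛ].
Therefore /ɣ/ is basic and [g] is derived by word-final hardening (voiced fricatives become stops word-finally).

/ŋɔŋemiɣ/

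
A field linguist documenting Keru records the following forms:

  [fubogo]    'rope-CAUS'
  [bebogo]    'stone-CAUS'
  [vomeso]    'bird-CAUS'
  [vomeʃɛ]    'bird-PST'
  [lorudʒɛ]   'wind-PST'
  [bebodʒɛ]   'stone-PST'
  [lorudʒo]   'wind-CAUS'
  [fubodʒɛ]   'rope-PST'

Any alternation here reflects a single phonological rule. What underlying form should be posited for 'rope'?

/fubog/

'rope' shows [g] ~ [dʒ] at the end of the stem ([fubogo] vs [fubodʒɛ]).
But 'wind' keeps [dʒ] in both environments ([lorudʒo], [lorudʒɛ]), so there is no rule changing /dʒ/ to [g] before the CAUS suffix.
Therefore /g/ is basic and [dʒ] is derived by palatalization before a front vowel (/g/ and /s/ become palato-alveolar [dʒ] and [ʃ] before a front vowel).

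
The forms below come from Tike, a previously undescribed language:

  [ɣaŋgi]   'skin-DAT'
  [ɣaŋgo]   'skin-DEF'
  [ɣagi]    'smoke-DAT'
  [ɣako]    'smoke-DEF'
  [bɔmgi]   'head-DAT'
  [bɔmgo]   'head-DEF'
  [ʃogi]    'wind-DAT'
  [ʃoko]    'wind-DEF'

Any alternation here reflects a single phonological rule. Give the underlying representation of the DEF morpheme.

/-ko/

The DEF morpheme has two allomorphs, [-go] and [-ko].
By contrast the DAT suffix keeps its initial [g] throughout — that segment must be underlying.
The DEF suffix is therefore /-ko/ underlyingly, with post-nasal voicing: voiceless stops become voiced after a nasal.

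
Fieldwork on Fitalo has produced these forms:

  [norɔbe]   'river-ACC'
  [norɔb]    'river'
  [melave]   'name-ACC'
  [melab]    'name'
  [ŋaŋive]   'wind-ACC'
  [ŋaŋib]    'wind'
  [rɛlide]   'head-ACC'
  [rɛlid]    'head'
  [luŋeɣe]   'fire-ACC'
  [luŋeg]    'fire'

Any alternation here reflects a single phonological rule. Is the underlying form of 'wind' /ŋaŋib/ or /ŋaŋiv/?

/ŋaŋiv/

The stem for 'wind' ends in [v] in [ŋaŋive] but [b] in [ŋaŋib].
If /b/ were underlying and a rule turned it into [v] before the ACC suffix, 'river' would also alternate; but it has [b] in both [norɔbe] and [norɔb].
The alternation reflects word-final hardening: voiced fricatives become stops word-finally. /v/ is underlying.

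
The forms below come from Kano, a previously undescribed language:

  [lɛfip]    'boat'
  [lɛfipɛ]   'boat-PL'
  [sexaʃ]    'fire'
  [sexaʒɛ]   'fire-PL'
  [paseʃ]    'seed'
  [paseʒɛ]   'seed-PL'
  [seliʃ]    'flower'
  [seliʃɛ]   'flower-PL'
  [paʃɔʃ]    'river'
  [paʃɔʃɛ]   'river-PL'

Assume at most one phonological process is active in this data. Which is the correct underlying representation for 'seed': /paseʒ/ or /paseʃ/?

In [paseʃ] and [paseʒɛ] the final segment of 'seed' alternates: [ʃ] ~ [ʒ].
The stem 'flower' ([seliʃ], [seliʃɛ]) shows [ʃ] unchanged in both environments, so [ʃ] cannot be basic with [ʒ] derived before the PL suffix.
Therefore /ʒ/ is basic and [ʃ] is derived by word-final obstruent devoicing (voiced obstruents become voiceless word-finally).

/paseʒ/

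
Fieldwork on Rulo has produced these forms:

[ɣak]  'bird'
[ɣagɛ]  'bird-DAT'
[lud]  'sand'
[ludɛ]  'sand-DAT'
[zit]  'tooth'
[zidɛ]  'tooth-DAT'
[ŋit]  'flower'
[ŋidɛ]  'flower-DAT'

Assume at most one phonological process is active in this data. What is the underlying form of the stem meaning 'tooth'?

/zit/

The root 'tooth' surfaces as [zit] and [zidɛ], with a stem-final [t] ~ [d] alternation.
But 'sand' keeps [d] in both environments ([lud], [ludɛ]), so there is no rule changing /d/ to [t] in isolation.
The underlying segment must be /t/; voiceless stops become voiced between vowels, yielding [d] there.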